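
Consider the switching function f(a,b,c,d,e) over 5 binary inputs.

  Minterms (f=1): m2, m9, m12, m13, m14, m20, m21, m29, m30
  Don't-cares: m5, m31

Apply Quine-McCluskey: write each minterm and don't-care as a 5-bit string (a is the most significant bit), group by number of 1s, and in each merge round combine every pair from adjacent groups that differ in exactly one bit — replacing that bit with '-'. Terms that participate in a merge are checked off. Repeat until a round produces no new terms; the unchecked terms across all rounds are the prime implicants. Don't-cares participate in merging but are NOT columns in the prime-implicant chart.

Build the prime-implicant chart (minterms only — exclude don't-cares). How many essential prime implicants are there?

3

Round 0: 00010 00101✓ 01001✓ 01100✓ 01101✓ 01110✓ 10100✓ 10101✓ 11101✓ 11110✓ 11111✓
Round 1: -0101✓ -1101✓ -1110 0-101✓ 01-01 011-0 0110- 1-101✓ 1010- 111-1 1111-
Round 2: --101
PIs = {--101, -1110, 00010, 01-01, 011-0, 0110-, 1010-, 111-1, 1111-}
Coverage chart:
  m2: 00010 ←essential
  m9: 01-01 ←essential
  m12: 011-0,0110-
  m13: --101,01-01,0110-
  m14: -1110,011-0
  m20: 1010- ←essential
  m21: --101,1010-
  m29: --101,111-1
  m30: -1110,1111-
Essential: 00010, 01-01, 1010-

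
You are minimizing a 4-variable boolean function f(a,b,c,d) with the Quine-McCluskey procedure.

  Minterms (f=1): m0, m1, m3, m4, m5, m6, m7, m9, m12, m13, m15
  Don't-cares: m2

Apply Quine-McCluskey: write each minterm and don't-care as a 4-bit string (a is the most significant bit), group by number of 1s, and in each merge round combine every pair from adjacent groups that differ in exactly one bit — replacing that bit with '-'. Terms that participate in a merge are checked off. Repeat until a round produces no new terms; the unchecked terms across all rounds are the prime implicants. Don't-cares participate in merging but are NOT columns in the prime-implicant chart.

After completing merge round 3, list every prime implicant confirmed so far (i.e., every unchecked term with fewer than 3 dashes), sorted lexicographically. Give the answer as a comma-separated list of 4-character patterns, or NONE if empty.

Round 0: 0000✓ 0001✓ 0010✓ 0011✓ 0100✓ 0101✓ 0110✓ 0111✓ 1001✓ 1100✓ 1101✓ 1111✓
Round 1: -001✓ -100✓ -101✓ -111✓ 0-00✓ 0-01✓ 0-10✓ 0-11✓ 00-0✓ 00-1✓ 000-✓ 001-✓ 01-0✓ 01-1✓ 010-✓ 011-✓ 1-01✓ 11-1✓ 110-✓
Round 2: --01 -1-1 -10- 0--0✓ 0--1✓ 0-0-✓ 0-1-✓ 00--✓ 01--✓
Round 3: 0---
PIs = {--01, -1-1, -10-, 0---}

--01, -1-1, -10-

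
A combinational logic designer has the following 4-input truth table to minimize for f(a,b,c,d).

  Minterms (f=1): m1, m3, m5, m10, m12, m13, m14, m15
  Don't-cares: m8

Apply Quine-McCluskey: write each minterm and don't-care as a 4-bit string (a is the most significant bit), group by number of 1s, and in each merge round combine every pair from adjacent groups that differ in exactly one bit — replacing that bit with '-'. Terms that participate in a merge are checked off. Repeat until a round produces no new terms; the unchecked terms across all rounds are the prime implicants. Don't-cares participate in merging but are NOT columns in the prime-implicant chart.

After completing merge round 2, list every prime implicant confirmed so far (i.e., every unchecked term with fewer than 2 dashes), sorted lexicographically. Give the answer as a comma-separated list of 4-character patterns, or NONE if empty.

-101, 0-01, 00-1

[col 0] 0001*, 0011*, 0101*, 1000*, 1010*, 1100*, 1101*, 1110*, 1111*
[col 1] -101, 0-01, 00-1, 1-00*, 1-10*, 10-0*, 11-0*, 11-1*, 110-*, 111-*
[col 2] 1--0, 11--
Prime implicants: -101, 0-01, 00-1, 1--0, 11--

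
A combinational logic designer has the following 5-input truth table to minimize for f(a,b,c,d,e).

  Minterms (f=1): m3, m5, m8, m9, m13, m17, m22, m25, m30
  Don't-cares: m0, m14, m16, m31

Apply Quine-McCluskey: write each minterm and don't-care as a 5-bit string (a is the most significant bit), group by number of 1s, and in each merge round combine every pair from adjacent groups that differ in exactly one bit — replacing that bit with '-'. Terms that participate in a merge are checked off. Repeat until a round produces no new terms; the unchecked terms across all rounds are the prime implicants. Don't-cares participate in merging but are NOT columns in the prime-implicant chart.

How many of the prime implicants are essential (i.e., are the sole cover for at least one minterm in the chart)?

Round 0: 00000✓ 00011 00101✓ 01000✓ 01001✓ 01101✓ 01110✓ 10000✓ 10001✓ 10110✓ 11001✓ 11110✓ 11111✓
Round 1: -0000 -1001 -1110 0-000 0-101 01-01 0100- 1-001 1-110 1000- 1111-
PIs = {-0000, -1001, -1110, 0-000, 0-101, 00011, 01-01, 0100-, 1-001, 1-110, 1000-, 1111-}
Coverage chart:
  m3: 00011 ←essential
  m5: 0-101 ←essential
  m8: 0-000,0100-
  m9: -1001,01-01,0100-
  m13: 0-101,01-01
  m17: 1-001,1000-
  m22: 1-110 ←essential
  m25: -1001,1-001
  m30: -1110,1-110,1111-
Essential: 0-101, 00011, 1-110

3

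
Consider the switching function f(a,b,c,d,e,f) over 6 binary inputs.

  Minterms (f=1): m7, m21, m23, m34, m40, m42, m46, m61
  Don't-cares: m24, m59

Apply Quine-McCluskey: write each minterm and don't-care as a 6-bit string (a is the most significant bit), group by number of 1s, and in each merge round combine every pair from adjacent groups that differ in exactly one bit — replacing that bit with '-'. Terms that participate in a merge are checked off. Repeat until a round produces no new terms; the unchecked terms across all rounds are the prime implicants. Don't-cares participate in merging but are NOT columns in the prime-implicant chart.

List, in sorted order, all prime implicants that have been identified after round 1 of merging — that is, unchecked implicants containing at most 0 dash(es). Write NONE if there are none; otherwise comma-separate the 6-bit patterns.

Round 0: 000111✓ 010101✓ 010111✓ 011000 100010✓ 101000✓ 101010✓ 101110✓ 111011 111101
Round 1: 0-0111 0101-1 10-010 101-10 1010-0
PIs = {0-0111, 0101-1, 011000, 10-010, 101-10, 1010-0, 111011, 111101}

011000, 111011, 111101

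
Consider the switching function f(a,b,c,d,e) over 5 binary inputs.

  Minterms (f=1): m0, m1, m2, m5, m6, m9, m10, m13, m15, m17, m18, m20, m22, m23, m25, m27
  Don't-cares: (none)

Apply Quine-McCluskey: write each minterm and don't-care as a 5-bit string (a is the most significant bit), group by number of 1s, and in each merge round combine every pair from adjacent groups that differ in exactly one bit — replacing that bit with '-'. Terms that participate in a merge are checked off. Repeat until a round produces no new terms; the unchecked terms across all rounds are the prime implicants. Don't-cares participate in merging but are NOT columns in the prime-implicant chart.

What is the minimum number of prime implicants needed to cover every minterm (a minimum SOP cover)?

size-2^0 implicants → 00000(✓)  00001(✓)  00010(✓)  00101(✓)  00110(✓)  01001(✓)  01010(✓)  01101(✓)  01111(✓)  10001(✓)  10010(✓)  10100(✓)  10110(✓)  10111(✓)  11001(✓)  11011(✓)
size-2^1 implicants → -0001(✓)  -0010(✓)  -0110(✓)  -1001(✓)  0-001(✓)  0-010  0-101(✓)  00-01(✓)  00-10(✓)  000-0  0000-  01-01(✓)  011-1  1-001(✓)  10-10(✓)  101-0  1011-  110-1
size-2^2 implicants → --001  -0-10  0--01
Unchecked terms (primes): --001, -0-10, 0--01, 0-010, 000-0, 0000-, 011-1, 101-0, 1011-, 110-1
Minterm coverage:
  m0 ⊆ 000-0,0000-
  m1 ⊆ --001,0--01,0000-
  m2 ⊆ -0-10,0-010,000-0
  m5 ⊆ 0--01 [E]
  m6 ⊆ -0-10 [E]
  m9 ⊆ --001,0--01
  m10 ⊆ 0-010 [E]
  m13 ⊆ 0--01,011-1
  m15 ⊆ 011-1 [E]
  m17 ⊆ --001 [E]
  m18 ⊆ -0-10 [E]
  m20 ⊆ 101-0 [E]
  m22 ⊆ -0-10,101-0,1011-
  m23 ⊆ 1011- [E]
  m25 ⊆ --001,110-1
  m27 ⊆ 110-1 [E]
E = {--001, -0-10, 0--01, 0-010, 011-1, 101-0, 1011-, 110-1}
Petrick residual → 000-0
Cover = c'd'e + b'de' + a'd'e + a'c'de' + a'b'c'e' + a'bce + ab'ce' + ab'cd + abc'e  |cover|=9

9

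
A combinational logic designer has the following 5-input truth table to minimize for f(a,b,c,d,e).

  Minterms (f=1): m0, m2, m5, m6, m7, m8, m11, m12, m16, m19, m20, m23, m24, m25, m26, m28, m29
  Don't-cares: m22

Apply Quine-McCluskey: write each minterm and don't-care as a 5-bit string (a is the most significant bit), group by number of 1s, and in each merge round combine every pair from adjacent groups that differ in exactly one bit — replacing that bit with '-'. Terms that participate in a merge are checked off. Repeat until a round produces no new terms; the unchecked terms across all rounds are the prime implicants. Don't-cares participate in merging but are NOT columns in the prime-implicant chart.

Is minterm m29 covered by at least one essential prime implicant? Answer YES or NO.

Round 0: 00000✓ 00010✓ 00101✓ 00110✓ 00111✓ 01000✓ 01011 01100✓ 10000✓ 10011✓ 10100✓ 10110✓ 10111✓ 11000✓ 11001✓ 11010✓ 11100✓ 11101✓
Round 1: -0000✓ -0110✓ -0111✓ -1000✓ -1100✓ 0-000✓ 00-10 000-0 001-1 0011-✓ 01-00✓ 1-000✓ 1-100✓ 10-00✓ 10-11 101-0 1011-✓ 11-00✓ 11-01✓ 110-0 1100-✓ 1110-✓
Round 2: --000 -011- -1-00 1--00 11-0-
PIs = {--000, -011-, -1-00, 00-10, 000-0, 001-1, 01011, 1--00, 10-11, 101-0, 11-0-, 110-0}
Coverage chart:
  m0: --000,000-0
  m2: 00-10,000-0
  m5: 001-1 ←essential
  m6: -011-,00-10
  m7: -011-,001-1
  m8: --000,-1-00
  m11: 01011 ←essential
  m12: -1-00 ←essential
  m16: --000,1--00
  m19: 10-11 ←essential
  m20: 1--00,101-0
  m23: -011-,10-11
  m24: --000,-1-00,1--00,11-0-,110-0
  m25: 11-0- ←essential
  m26: 110-0 ←essential
  m28: -1-00,1--00,11-0-
  m29: 11-0- ←essential
Essential: -1-00, 001-1, 01011, 10-11, 11-0-, 110-0

YES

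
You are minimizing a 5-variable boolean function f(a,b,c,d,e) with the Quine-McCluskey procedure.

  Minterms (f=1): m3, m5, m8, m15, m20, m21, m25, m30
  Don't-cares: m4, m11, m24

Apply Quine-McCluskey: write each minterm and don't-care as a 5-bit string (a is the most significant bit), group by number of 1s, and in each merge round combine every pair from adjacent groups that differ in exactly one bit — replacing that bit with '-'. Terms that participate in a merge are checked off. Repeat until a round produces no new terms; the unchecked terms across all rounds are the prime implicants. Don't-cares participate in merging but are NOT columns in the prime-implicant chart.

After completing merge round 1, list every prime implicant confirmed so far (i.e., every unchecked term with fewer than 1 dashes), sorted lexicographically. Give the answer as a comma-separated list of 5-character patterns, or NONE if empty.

size-2^0 implicants → 00011(✓)  00100(✓)  00101(✓)  01000(✓)  01011(✓)  01111(✓)  10100(✓)  10101(✓)  11000(✓)  11001(✓)  11110
size-2^1 implicants → -0100(✓)  -0101(✓)  -1000  0-011  0010-(✓)  01-11  1010-(✓)  1100-
size-2^2 implicants → -010-
Unchecked terms (primes): -010-, -1000, 0-011, 01-11, 1100-, 11110

11110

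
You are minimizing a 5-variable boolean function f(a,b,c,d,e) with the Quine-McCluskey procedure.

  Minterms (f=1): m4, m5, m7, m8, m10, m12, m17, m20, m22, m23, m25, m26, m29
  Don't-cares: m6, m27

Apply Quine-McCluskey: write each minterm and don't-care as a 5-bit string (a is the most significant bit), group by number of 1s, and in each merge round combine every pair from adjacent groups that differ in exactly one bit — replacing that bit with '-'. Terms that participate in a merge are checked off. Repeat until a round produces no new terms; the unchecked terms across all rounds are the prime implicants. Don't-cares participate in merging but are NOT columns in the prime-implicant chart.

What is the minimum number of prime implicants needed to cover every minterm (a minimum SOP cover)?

7

size-2^0 implicants → 00100(✓)  00101(✓)  00110(✓)  00111(✓)  01000(✓)  01010(✓)  01100(✓)  10001(✓)  10100(✓)  10110(✓)  10111(✓)  11001(✓)  11010(✓)  11011(✓)  11101(✓)
size-2^1 implicants → -0100(✓)  -0110(✓)  -0111(✓)  -1010  0-100  001-0(✓)  001-1(✓)  0010-(✓)  0011-(✓)  01-00  010-0  1-001  101-0(✓)  1011-(✓)  11-01  110-1  1101-
size-2^2 implicants → -01-0  -011-  001--
Unchecked terms (primes): -01-0, -011-, -1010, 0-100, 001--, 01-00, 010-0, 1-001, 11-01, 110-1, 1101-
Minterm coverage:
  m4 ⊆ -01-0,0-100,001--
  m5 ⊆ 001-- [E]
  m7 ⊆ -011-,001--
  m8 ⊆ 01-00,010-0
  m10 ⊆ -1010,010-0
  m12 ⊆ 0-100,01-00
  m17 ⊆ 1-001 [E]
  m20 ⊆ -01-0 [E]
  m22 ⊆ -01-0,-011-
  m23 ⊆ -011- [E]
  m25 ⊆ 1-001,11-01,110-1
  m26 ⊆ -1010,1101-
  m29 ⊆ 11-01 [E]
E = {-01-0, -011-, 001--, 1-001, 11-01}
Petrick residual → -1010, 01-00
Cover = b'ce' + b'cd + bc'de' + a'b'c + a'bd'e' + ac'd'e + abd'e  |cover|=7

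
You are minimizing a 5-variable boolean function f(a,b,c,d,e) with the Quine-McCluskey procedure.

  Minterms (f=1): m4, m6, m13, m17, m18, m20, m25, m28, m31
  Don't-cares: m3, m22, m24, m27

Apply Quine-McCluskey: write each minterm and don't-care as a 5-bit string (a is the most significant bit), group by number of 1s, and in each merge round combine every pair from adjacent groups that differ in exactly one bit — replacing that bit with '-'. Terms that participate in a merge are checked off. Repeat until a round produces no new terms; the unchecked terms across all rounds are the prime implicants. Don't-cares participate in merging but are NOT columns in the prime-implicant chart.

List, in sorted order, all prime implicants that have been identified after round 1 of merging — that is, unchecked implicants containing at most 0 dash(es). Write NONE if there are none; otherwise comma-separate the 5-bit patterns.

[col 0] 00011, 00100*, 00110*, 01101, 10001*, 10010*, 10100*, 10110*, 11000*, 11001*, 11011*, 11100*, 11111*
[col 1] -0100*, -0110*, 001-0*, 1-001, 1-100, 10-10, 101-0*, 11-00, 11-11, 110-1, 1100-
[col 2] -01-0
Prime implicants: -01-0, 00011, 01101, 1-001, 1-100, 10-10, 11-00, 11-11, 110-1, 1100-

00011, 01101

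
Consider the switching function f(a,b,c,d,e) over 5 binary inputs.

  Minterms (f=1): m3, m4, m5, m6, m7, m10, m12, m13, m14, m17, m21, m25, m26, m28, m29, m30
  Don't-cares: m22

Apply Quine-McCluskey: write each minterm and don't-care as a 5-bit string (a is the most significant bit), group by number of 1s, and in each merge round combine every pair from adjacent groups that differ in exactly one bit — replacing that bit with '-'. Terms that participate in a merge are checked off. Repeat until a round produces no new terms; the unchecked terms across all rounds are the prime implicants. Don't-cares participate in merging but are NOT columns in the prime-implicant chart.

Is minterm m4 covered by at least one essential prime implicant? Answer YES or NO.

NO

[col 0] 00011*, 00100*, 00101*, 00110*, 00111*, 01010*, 01100*, 01101*, 01110*, 10001*, 10101*, 10110*, 11001*, 11010*, 11100*, 11101*, 11110*
[col 1] -0101*, -0110*, -1010*, -1100*, -1101*, -1110*, 0-100*, 0-101*, 0-110*, 00-11, 001-0*, 001-1*, 0010-*, 0011-*, 01-10*, 011-0*, 0110-*, 1-001*, 1-101*, 1-110*, 10-01*, 11-01*, 11-10*, 111-0*, 1110-*
[col 2] --101, --110, -1-10, -11-0, -110-, 0-1-0, 0-10-, 001--, 1--01
Prime implicants: --101, --110, -1-10, -11-0, -110-, 0-1-0, 0-10-, 00-11, 001--, 1--01
PI chart (minterm → PIs covering it):
  3 | 00-11  (sole → essential)
  4 | 0-1-0,0-10-,001--
  5 | --101,0-10-,001--
  6 | --110,0-1-0,001--
  7 | 00-11,001--
  10 | -1-10  (sole → essential)
  12 | -11-0,-110-,0-1-0,0-10-
  13 | --101,-110-,0-10-
  14 | --110,-1-10,-11-0,0-1-0
  17 | 1--01  (sole → essential)
  21 | --101,1--01
  25 | 1--01  (sole → essential)
  26 | -1-10  (sole → essential)
  28 | -11-0,-110-
  29 | --101,-110-,1--01
  30 | --110,-1-10,-11-0
Essential prime implicants: -1-10, 00-11, 1--01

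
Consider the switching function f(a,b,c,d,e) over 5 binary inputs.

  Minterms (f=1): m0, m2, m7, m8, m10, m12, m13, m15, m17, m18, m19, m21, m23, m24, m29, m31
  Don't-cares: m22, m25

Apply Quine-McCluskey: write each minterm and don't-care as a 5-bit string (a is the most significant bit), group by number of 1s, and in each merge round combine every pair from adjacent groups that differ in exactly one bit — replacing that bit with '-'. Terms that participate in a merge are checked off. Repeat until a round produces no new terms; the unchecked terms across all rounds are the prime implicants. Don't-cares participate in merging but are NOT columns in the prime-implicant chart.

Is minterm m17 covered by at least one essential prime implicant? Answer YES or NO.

Round 0: 00000✓ 00010✓ 00111✓ 01000✓ 01010✓ 01100✓ 01101✓ 01111✓ 10001✓ 10010✓ 10011✓ 10101✓ 10110✓ 10111✓ 11000✓ 11001✓ 11101✓ 11111✓
Round 1: -0010 -0111✓ -1000 -1101✓ -1111✓ 0-000✓ 0-010✓ 0-111✓ 000-0✓ 01-00 010-0✓ 011-1✓ 0110- 1-001✓ 1-101✓ 1-111✓ 10-01✓ 10-10✓ 10-11✓ 100-1✓ 1001-✓ 101-1✓ 1011-✓ 11-01✓ 1100- 111-1✓
Round 2: --111 -11-1 0-0-0 1--01 1-1-1 10--1 10-1-
PIs = {--111, -0010, -1000, -11-1, 0-0-0, 01-00, 0110-, 1--01, 1-1-1, 10--1, 10-1-, 1100-}
Coverage chart:
  m0: 0-0-0 ←essential
  m2: -0010,0-0-0
  m7: --111 ←essential
  m8: -1000,0-0-0,01-00
  m10: 0-0-0 ←essential
  m12: 01-00,0110-
  m13: -11-1,0110-
  m15: --111,-11-1
  m17: 1--01,10--1
  m18: -0010,10-1-
  m19: 10--1,10-1-
  m21: 1--01,1-1-1,10--1
  m23: --111,1-1-1,10--1,10-1-
  m24: -1000,1100-
  m29: -11-1,1--01,1-1-1
  m31: --111,-11-1,1-1-1
Essential: --111, 0-0-0

NO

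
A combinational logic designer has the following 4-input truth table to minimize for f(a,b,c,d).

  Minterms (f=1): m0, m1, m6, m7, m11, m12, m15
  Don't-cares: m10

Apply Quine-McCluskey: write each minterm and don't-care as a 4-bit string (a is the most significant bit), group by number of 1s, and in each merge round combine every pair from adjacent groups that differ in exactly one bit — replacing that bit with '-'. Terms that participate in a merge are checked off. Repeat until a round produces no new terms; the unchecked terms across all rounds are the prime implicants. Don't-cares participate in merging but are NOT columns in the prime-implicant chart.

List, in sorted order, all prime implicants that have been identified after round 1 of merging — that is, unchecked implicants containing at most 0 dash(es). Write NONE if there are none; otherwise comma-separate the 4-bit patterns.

[col 0] 0000*, 0001*, 0110*, 0111*, 1010*, 1011*, 1100, 1111*
[col 1] -111, 000-, 011-, 1-11, 101-
Prime implicants: -111, 000-, 011-, 1-11, 101-, 1100

1100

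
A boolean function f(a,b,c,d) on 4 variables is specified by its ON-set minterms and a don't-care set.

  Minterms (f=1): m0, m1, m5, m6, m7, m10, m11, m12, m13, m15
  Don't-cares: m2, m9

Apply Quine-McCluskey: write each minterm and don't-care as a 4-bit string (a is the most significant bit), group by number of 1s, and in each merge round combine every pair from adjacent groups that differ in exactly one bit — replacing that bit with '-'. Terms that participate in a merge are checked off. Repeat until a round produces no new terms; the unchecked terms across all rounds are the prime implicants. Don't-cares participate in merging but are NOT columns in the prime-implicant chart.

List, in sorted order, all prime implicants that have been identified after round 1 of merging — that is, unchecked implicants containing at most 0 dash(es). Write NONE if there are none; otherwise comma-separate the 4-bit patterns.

NONE

Round 0: 0000✓ 0001✓ 0010✓ 0101✓ 0110✓ 0111✓ 1001✓ 1010✓ 1011✓ 1100✓ 1101✓ 1111✓
Round 1: -001✓ -010 -101✓ -111✓ 0-01✓ 0-10 00-0 000- 01-1✓ 011- 1-01✓ 1-11✓ 10-1✓ 101- 11-1✓ 110-
Round 2: --01 -1-1 1--1
PIs = {--01, -010, -1-1, 0-10, 00-0, 000-, 011-, 1--1, 101-, 110-}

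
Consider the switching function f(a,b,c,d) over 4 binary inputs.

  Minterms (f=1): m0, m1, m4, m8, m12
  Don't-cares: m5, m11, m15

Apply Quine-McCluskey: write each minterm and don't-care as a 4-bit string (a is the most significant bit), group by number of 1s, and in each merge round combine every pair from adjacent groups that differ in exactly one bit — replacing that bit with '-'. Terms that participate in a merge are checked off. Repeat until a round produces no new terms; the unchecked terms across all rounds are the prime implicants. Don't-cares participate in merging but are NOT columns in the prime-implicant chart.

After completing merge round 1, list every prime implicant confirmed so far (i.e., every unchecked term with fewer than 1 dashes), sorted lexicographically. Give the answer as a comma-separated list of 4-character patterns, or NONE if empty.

[col 0] 0000*, 0001*, 0100*, 0101*, 1000*, 1011*, 1100*, 1111*
[col 1] -000*, -100*, 0-00*, 0-01*, 000-*, 010-*, 1-00*, 1-11
[col 2] --00, 0-0-
Prime implicants: --00, 0-0-, 1-11

NONE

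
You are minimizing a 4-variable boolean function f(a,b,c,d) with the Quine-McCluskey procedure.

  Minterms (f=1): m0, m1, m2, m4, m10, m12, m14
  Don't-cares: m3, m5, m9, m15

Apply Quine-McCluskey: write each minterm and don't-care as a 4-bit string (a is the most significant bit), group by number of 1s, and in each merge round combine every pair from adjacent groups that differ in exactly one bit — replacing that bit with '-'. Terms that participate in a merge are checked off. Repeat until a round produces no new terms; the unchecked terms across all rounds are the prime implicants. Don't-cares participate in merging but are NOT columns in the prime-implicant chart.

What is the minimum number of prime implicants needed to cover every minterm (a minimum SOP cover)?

3

[col 0] 0000*, 0001*, 0010*, 0011*, 0100*, 0101*, 1001*, 1010*, 1100*, 1110*, 1111*
[col 1] -001, -010, -100, 0-00*, 0-01*, 00-0*, 00-1*, 000-*, 001-*, 010-*, 1-10, 11-0, 111-
[col 2] 0-0-, 00--
Prime implicants: -001, -010, -100, 0-0-, 00--, 1-10, 11-0, 111-
PI chart (minterm → PIs covering it):
  0 | 0-0-,00--
  1 | -001,0-0-,00--
  2 | -010,00--
  4 | -100,0-0-
  10 | -010,1-10
  12 | -100,11-0
  14 | 1-10,11-0,111-
(no essential prime implicants)
Petrick residual → -010, 0-0-, 11-0
Minimum SOP uses 3 PIs: b'cd' + a'c' + abd'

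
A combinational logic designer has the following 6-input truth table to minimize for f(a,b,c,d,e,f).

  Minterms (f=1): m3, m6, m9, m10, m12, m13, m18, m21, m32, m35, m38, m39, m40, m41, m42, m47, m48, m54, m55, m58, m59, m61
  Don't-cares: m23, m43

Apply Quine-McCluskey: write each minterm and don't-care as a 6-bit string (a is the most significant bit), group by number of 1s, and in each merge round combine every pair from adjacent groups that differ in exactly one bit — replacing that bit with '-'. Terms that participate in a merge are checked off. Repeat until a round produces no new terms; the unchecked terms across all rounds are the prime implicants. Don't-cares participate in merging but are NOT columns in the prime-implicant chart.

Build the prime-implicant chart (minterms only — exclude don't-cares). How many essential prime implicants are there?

11

size-2^0 implicants → 000011(✓)  000110(✓)  001001(✓)  001010(✓)  001100(✓)  001101(✓)  010010  010101(✓)  010111(✓)  100000(✓)  100011(✓)  100110(✓)  100111(✓)  101000(✓)  101001(✓)  101010(✓)  101011(✓)  101111(✓)  110000(✓)  110110(✓)  110111(✓)  111010(✓)  111011(✓)  111101
size-2^1 implicants → -00011  -00110  -01001  -01010  -10111  001-01  00110-  0101-1  1-0000  1-0110(✓)  1-0111(✓)  1-1010(✓)  1-1011(✓)  10-000  10-011(✓)  10-111(✓)  100-11(✓)  10011-(✓)  101-11(✓)  1010-0(✓)  1010-1(✓)  10100-(✓)  10101-(✓)  11011-(✓)  11101-(✓)
size-2^2 implicants → 1-011-  1-101-  10--11  1010--
Unchecked terms (primes): -00011, -00110, -01001, -01010, -10111, 001-01, 00110-, 010010, 0101-1, 1-0000, 1-011-, 1-101-, 10--11, 10-000, 1010--, 111101
Minterm coverage:
  m3 ⊆ -00011 [E]
  m6 ⊆ -00110 [E]
  m9 ⊆ -01001,001-01
  m10 ⊆ -01010 [E]
  m12 ⊆ 00110- [E]
  m13 ⊆ 001-01,00110-
  m18 ⊆ 010010 [E]
  m21 ⊆ 0101-1 [E]
  m32 ⊆ 1-0000,10-000
  m35 ⊆ -00011,10--11
  m38 ⊆ -00110,1-011-
  m39 ⊆ 1-011-,10--11
  m40 ⊆ 10-000,1010--
  m41 ⊆ -01001,1010--
  m42 ⊆ -01010,1-101-,1010--
  m47 ⊆ 10--11 [E]
  m48 ⊆ 1-0000 [E]
  m54 ⊆ 1-011- [E]
  m55 ⊆ -10111,1-011-
  m58 ⊆ 1-101- [E]
  m59 ⊆ 1-101- [E]
  m61 ⊆ 111101 [E]
E = {-00011, -00110, -01010, 00110-, 010010, 0101-1, 1-0000, 1-011-, 1-101-, 10--11, 111101}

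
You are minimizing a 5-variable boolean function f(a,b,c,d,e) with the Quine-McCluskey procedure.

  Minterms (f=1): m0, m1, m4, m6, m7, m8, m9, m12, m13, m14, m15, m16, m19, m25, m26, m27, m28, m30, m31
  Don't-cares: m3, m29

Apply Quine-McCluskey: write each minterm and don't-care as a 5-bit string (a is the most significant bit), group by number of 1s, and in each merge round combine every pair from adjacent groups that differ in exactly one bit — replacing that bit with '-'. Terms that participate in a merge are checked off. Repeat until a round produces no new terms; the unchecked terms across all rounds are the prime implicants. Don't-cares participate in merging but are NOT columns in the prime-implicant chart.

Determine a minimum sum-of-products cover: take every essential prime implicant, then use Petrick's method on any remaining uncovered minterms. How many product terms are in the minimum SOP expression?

8

size-2^0 implicants → 00000(✓)  00001(✓)  00011(✓)  00100(✓)  00110(✓)  00111(✓)  01000(✓)  01001(✓)  01100(✓)  01101(✓)  01110(✓)  01111(✓)  10000(✓)  10011(✓)  11001(✓)  11010(✓)  11011(✓)  11100(✓)  11101(✓)  11110(✓)  11111(✓)
size-2^1 implicants → -0000  -0011  -1001(✓)  -1100(✓)  -1101(✓)  -1110(✓)  -1111(✓)  0-000(✓)  0-001(✓)  0-100(✓)  0-110(✓)  0-111(✓)  00-00(✓)  00-11  000-1  0000-(✓)  001-0(✓)  0011-(✓)  01-00(✓)  01-01(✓)  0100-(✓)  011-0(✓)  011-1(✓)  0110-(✓)  0111-(✓)  1-011  11-01(✓)  11-10(✓)  11-11(✓)  110-1(✓)  1101-(✓)  111-0(✓)  111-1(✓)  1110-(✓)  1111-(✓)
size-2^2 implicants → -1-01  -11-0(✓)  -11-1(✓)  -110-(✓)  -111-(✓)  0--00  0-00-  0-1-0  0-11-  01-0-  011--(✓)  11--1  11-1-  111--(✓)
size-2^3 implicants → -11--
Unchecked terms (primes): -0000, -0011, -1-01, -11--, 0--00, 0-00-, 0-1-0, 0-11-, 00-11, 000-1, 01-0-, 1-011, 11--1, 11-1-
Minterm coverage:
  m0 ⊆ -0000,0--00,0-00-
  m1 ⊆ 0-00-,000-1
  m4 ⊆ 0--00,0-1-0
  m6 ⊆ 0-1-0,0-11-
  m7 ⊆ 0-11-,00-11
  m8 ⊆ 0--00,0-00-,01-0-
  m9 ⊆ -1-01,0-00-,01-0-
  m12 ⊆ -11--,0--00,0-1-0,01-0-
  m13 ⊆ -1-01,-11--,01-0-
  m14 ⊆ -11--,0-1-0,0-11-
  m15 ⊆ -11--,0-11-
  m16 ⊆ -0000 [E]
  m19 ⊆ -0011,1-011
  m25 ⊆ -1-01,11--1
  m26 ⊆ 11-1- [E]
  m27 ⊆ 1-011,11--1,11-1-
  m28 ⊆ -11-- [E]
  m30 ⊆ -11--,11-1-
  m31 ⊆ -11--,11--1,11-1-
E = {-0000, -11--, 11-1-}
Petrick residual → -0011, -1-01, 0--00, 0-00-, 0-11-
Cover = b'c'd'e' + b'c'de + bd'e + bc + a'd'e' + a'c'd' + a'cd + abd  |cover|=8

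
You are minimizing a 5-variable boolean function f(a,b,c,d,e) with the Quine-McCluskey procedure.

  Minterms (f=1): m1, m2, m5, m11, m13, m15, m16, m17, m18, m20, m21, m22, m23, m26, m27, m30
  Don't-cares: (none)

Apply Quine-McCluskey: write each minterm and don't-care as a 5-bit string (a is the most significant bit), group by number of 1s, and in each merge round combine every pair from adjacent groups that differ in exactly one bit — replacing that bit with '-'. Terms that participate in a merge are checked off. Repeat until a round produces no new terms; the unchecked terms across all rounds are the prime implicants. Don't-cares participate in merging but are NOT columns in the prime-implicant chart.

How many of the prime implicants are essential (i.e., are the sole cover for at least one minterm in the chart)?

size-2^0 implicants → 00001(✓)  00010(✓)  00101(✓)  01011(✓)  01101(✓)  01111(✓)  10000(✓)  10001(✓)  10010(✓)  10100(✓)  10101(✓)  10110(✓)  10111(✓)  11010(✓)  11011(✓)  11110(✓)
size-2^1 implicants → -0001(✓)  -0010  -0101(✓)  -1011  0-101  00-01(✓)  01-11  011-1  1-010(✓)  1-110(✓)  10-00(✓)  10-01(✓)  10-10(✓)  100-0(✓)  1000-(✓)  101-0(✓)  101-1(✓)  1010-(✓)  1011-(✓)  11-10(✓)  1101-
size-2^2 implicants → -0-01  1--10  10--0  10-0-  101--
Unchecked terms (primes): -0-01, -0010, -1011, 0-101, 01-11, 011-1, 1--10, 10--0, 10-0-, 101--, 1101-
Minterm coverage:
  m1 ⊆ -0-01 [E]
  m2 ⊆ -0010 [E]
  m5 ⊆ -0-01,0-101
  m11 ⊆ -1011,01-11
  m13 ⊆ 0-101,011-1
  m15 ⊆ 01-11,011-1
  m16 ⊆ 10--0,10-0-
  m17 ⊆ -0-01,10-0-
  m18 ⊆ -0010,1--10,10--0
  m20 ⊆ 10--0,10-0-,101--
  m21 ⊆ -0-01,10-0-,101--
  m22 ⊆ 1--10,10--0,101--
  m23 ⊆ 101-- [E]
  m26 ⊆ 1--10,1101-
  m27 ⊆ -1011,1101-
  m30 ⊆ 1--10 [E]
E = {-0-01, -0010, 1--10, 101--}

4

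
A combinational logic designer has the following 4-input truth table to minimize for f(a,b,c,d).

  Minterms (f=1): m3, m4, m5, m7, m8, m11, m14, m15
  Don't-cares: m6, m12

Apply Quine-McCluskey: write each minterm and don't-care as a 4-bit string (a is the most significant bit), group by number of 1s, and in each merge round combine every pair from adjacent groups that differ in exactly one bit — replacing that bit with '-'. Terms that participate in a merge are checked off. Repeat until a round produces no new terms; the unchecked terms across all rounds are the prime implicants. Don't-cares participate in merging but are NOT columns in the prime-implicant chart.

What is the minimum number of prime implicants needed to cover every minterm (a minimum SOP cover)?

4

size-2^0 implicants → 0011(✓)  0100(✓)  0101(✓)  0110(✓)  0111(✓)  1000(✓)  1011(✓)  1100(✓)  1110(✓)  1111(✓)
size-2^1 implicants → -011(✓)  -100(✓)  -110(✓)  -111(✓)  0-11(✓)  01-0(✓)  01-1(✓)  010-(✓)  011-(✓)  1-00  1-11(✓)  11-0(✓)  111-(✓)
size-2^2 implicants → --11  -1-0  -11-  01--
Unchecked terms (primes): --11, -1-0, -11-, 01--, 1-00
Minterm coverage:
  m3 ⊆ --11 [E]
  m4 ⊆ -1-0,01--
  m5 ⊆ 01-- [E]
  m7 ⊆ --11,-11-,01--
  m8 ⊆ 1-00 [E]
  m11 ⊆ --11 [E]
  m14 ⊆ -1-0,-11-
  m15 ⊆ --11,-11-
E = {--11, 01--, 1-00}
Petrick residual → -1-0
Cover = cd + bd' + a'b + ac'd'  |cover|=4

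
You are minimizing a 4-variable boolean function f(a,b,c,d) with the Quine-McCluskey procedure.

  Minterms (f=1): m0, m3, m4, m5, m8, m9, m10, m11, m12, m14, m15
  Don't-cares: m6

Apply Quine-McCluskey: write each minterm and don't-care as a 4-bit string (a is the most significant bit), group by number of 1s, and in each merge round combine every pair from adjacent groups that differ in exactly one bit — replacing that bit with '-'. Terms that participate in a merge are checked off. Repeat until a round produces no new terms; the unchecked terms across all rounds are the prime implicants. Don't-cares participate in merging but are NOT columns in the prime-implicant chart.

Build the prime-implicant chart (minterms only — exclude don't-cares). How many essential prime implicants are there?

5

Round 0: 0000✓ 0011✓ 0100✓ 0101✓ 0110✓ 1000✓ 1001✓ 1010✓ 1011✓ 1100✓ 1110✓ 1111✓
Round 1: -000✓ -011 -100✓ -110✓ 0-00✓ 01-0✓ 010- 1-00✓ 1-10✓ 1-11✓ 10-0✓ 10-1✓ 100-✓ 101-✓ 11-0✓ 111-✓
Round 2: --00 -1-0 1--0 1-1- 10--
PIs = {--00, -011, -1-0, 010-, 1--0, 1-1-, 10--}
Coverage chart:
  m0: --00 ←essential
  m3: -011 ←essential
  m4: --00,-1-0,010-
  m5: 010- ←essential
  m8: --00,1--0,10--
  m9: 10-- ←essential
  m10: 1--0,1-1-,10--
  m11: -011,1-1-,10--
  m12: --00,-1-0,1--0
  m14: -1-0,1--0,1-1-
  m15: 1-1- ←essential
Essential: --00, -011, 010-, 1-1-, 10--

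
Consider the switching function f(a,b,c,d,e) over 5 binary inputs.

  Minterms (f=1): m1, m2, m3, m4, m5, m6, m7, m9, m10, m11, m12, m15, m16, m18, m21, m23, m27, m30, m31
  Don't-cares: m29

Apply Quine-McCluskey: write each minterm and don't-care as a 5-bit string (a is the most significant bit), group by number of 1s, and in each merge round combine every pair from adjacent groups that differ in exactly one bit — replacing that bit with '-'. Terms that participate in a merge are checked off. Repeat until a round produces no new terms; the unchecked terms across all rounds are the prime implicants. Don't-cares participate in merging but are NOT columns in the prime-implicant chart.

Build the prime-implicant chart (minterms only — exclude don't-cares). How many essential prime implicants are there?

6

Round 0: 00001✓ 00010✓ 00011✓ 00100✓ 00101✓ 00110✓ 00111✓ 01001✓ 01010✓ 01011✓ 01100✓ 01111✓ 10000✓ 10010✓ 10101✓ 10111✓ 11011✓ 11101✓ 11110✓ 11111✓
Round 1: -0010 -0101✓ -0111✓ -1011✓ -1111✓ 0-001✓ 0-010✓ 0-011✓ 0-100 0-111✓ 00-01✓ 00-10✓ 00-11✓ 000-1✓ 0001-✓ 001-0✓ 001-1✓ 0010-✓ 0011-✓ 01-11✓ 010-1✓ 0101-✓ 1-101✓ 1-111✓ 100-0 101-1✓ 11-11✓ 111-1✓ 1111-
Round 2: --111 -01-1 -1-11 0--11 0-0-1 0-01- 00--1 00-1- 001-- 1-1-1
PIs = {--111, -0010, -01-1, -1-11, 0--11, 0-0-1, 0-01-, 0-100, 00--1, 00-1-, 001--, 1-1-1, 100-0, 1111-}
Coverage chart:
  m1: 0-0-1,00--1
  m2: -0010,0-01-,00-1-
  m3: 0--11,0-0-1,0-01-,00--1,00-1-
  m4: 0-100,001--
  m5: -01-1,00--1,001--
  m6: 00-1-,001--
  m7: --111,-01-1,0--11,00--1,00-1-,001--
  m9: 0-0-1 ←essential
  m10: 0-01- ←essential
  m11: -1-11,0--11,0-0-1,0-01-
  m12: 0-100 ←essential
  m15: --111,-1-11,0--11
  m16: 100-0 ←essential
  m18: -0010,100-0
  m21: -01-1,1-1-1
  m23: --111,-01-1,1-1-1
  m27: -1-11 ←essential
  m30: 1111- ←essential
  m31: --111,-1-11,1-1-1,1111-
Essential: -1-11, 0-0-1, 0-01-, 0-100, 100-0, 1111-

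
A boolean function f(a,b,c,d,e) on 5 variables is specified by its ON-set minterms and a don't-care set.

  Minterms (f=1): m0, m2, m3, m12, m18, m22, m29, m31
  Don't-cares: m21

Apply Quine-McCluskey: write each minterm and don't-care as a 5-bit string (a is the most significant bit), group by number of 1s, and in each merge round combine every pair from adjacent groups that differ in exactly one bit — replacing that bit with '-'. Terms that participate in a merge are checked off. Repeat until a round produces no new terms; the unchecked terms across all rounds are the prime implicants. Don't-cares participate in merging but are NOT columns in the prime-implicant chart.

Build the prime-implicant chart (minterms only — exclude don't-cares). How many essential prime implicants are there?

5

Round 0: 00000✓ 00010✓ 00011✓ 01100 10010✓ 10101✓ 10110✓ 11101✓ 11111✓
Round 1: -0010 000-0 0001- 1-101 10-10 111-1
PIs = {-0010, 000-0, 0001-, 01100, 1-101, 10-10, 111-1}
Coverage chart:
  m0: 000-0 ←essential
  m2: -0010,000-0,0001-
  m3: 0001- ←essential
  m12: 01100 ←essential
  m18: -0010,10-10
  m22: 10-10 ←essential
  m29: 1-101,111-1
  m31: 111-1 ←essential
Essential: 000-0, 0001-, 01100, 10-10, 111-1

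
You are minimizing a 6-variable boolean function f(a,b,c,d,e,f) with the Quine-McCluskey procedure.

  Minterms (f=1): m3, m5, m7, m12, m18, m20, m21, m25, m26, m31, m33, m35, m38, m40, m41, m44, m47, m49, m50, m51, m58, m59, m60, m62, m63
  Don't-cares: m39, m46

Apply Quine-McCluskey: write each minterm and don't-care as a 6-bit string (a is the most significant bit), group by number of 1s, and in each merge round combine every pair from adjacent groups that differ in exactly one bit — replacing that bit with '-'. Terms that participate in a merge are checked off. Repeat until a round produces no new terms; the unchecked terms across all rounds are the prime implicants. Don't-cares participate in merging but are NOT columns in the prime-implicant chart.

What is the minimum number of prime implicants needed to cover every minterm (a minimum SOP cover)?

Round 0: 000011✓ 000101✓ 000111✓ 001100✓ 010010✓ 010100✓ 010101✓ 011001 011010✓ 011111✓ 100001✓ 100011✓ 100110✓ 100111✓ 101000✓ 101001✓ 101100✓ 101110✓ 101111✓ 110001✓ 110010✓ 110011✓ 111010✓ 111011✓ 111100✓ 111110✓ 111111✓
Round 1: -00011✓ -00111✓ -01100 -10010✓ -11010✓ -11111 0-0101 000-11✓ 0001-1 01-010✓ 01010- 1-0001✓ 1-0011✓ 1-1100✓ 1-1110✓ 1-1111✓ 10-001 10-110✓ 10-111✓ 100-11✓ 1000-1✓ 10011-✓ 101-00 10100- 1011-0✓ 10111-✓ 11-010✓ 11-011✓ 1100-1✓ 11001-✓ 111-10✓ 111-11✓ 11101-✓ 1111-0✓ 11111-✓
Round 2: -00-11 -1-010 1-00-1 1-11-0 1-111- 10-11- 11-01- 111-1-
PIs = {-00-11, -01100, -1-010, -11111, 0-0101, 0001-1, 01010-, 011001, 1-00-1, 1-11-0, 1-111-, 10-001, 10-11-, 101-00, 10100-, 11-01-, 111-1-}
Coverage chart:
  m3: -00-11 ←essential
  m5: 0-0101,0001-1
  m7: -00-11,0001-1
  m12: -01100 ←essential
  m18: -1-010 ←essential
  m20: 01010- ←essential
  m21: 0-0101,01010-
  m25: 011001 ←essential
  m26: -1-010 ←essential
  m31: -11111 ←essential
  m33: 1-00-1,10-001
  m35: -00-11,1-00-1
  m38: 10-11- ←essential
  m40: 101-00,10100-
  m41: 10-001,10100-
  m44: -01100,1-11-0,101-00
  m47: 1-111-,10-11-
  m49: 1-00-1 ←essential
  m50: -1-010,11-01-
  m51: 1-00-1,11-01-
  m58: -1-010,11-01-,111-1-
  m59: 11-01-,111-1-
  m60: 1-11-0 ←essential
  m62: 1-11-0,1-111-,111-1-
  m63: -11111,1-111-,111-1-
Essential: -00-11, -01100, -1-010, -11111, 01010-, 011001, 1-00-1, 1-11-0, 10-11-
Petrick residual → 0-0101, 10100-, 11-01-
Min cover (12 terms): b'c'ef + b'cde'f' + bd'ef' + bcdef + a'c'de'f + a'bc'de' + a'bcd'e'f + ac'd'f + acdf' + ab'de + ab'cd'e' + abd'e

12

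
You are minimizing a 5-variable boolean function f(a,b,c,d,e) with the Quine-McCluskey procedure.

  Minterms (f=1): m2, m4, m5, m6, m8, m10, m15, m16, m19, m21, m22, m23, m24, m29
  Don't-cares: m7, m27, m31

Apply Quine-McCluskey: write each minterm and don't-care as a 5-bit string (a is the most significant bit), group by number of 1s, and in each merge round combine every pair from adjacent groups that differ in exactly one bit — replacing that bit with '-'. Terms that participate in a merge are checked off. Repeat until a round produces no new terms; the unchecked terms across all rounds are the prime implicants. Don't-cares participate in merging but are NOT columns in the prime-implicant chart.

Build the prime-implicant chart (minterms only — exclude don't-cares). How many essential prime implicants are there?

Round 0: 00010✓ 00100✓ 00101✓ 00110✓ 00111✓ 01000✓ 01010✓ 01111✓ 10000✓ 10011✓ 10101✓ 10110✓ 10111✓ 11000✓ 11011✓ 11101✓ 11111✓
Round 1: -0101✓ -0110✓ -0111✓ -1000 -1111✓ 0-010 0-111✓ 00-10 001-0✓ 001-1✓ 0010-✓ 0011-✓ 010-0 1-000 1-011✓ 1-101✓ 1-111✓ 10-11✓ 101-1✓ 1011-✓ 11-11✓ 111-1✓
Round 2: --111 -01-1 -011- 001-- 1--11 1-1-1
PIs = {--111, -01-1, -011-, -1000, 0-010, 00-10, 001--, 010-0, 1--11, 1-000, 1-1-1}
Coverage chart:
  m2: 0-010,00-10
  m4: 001-- ←essential
  m5: -01-1,001--
  m6: -011-,00-10,001--
  m8: -1000,010-0
  m10: 0-010,010-0
  m15: --111 ←essential
  m16: 1-000 ←essential
  m19: 1--11 ←essential
  m21: -01-1,1-1-1
  m22: -011- ←essential
  m23: --111,-01-1,-011-,1--11,1-1-1
  m24: -1000,1-000
  m29: 1-1-1 ←essential
Essential: --111, -011-, 001--, 1--11, 1-000, 1-1-1

6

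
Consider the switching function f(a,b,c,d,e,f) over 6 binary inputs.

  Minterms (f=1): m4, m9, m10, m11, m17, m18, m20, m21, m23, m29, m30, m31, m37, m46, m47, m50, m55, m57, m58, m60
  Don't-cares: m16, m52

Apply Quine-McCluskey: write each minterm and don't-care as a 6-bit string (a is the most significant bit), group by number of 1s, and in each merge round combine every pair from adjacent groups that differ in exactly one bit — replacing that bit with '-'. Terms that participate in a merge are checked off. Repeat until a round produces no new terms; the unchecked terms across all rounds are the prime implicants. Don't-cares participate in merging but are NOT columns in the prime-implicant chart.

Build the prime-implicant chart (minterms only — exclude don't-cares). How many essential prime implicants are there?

12

size-2^0 implicants → 000100(✓)  001001(✓)  001010(✓)  001011(✓)  010000(✓)  010001(✓)  010010(✓)  010100(✓)  010101(✓)  010111(✓)  011101(✓)  011110(✓)  011111(✓)  100101  101110(✓)  101111(✓)  110010(✓)  110100(✓)  110111(✓)  111001  111010(✓)  111100(✓)
size-2^1 implicants → -10010  -10100  -10111  0-0100  0010-1  00101-  01-101(✓)  01-111(✓)  010-00(✓)  010-01(✓)  0100-0  01000-(✓)  0101-1(✓)  01010-(✓)  0111-1(✓)  01111-  10111-  11-010  11-100
size-2^2 implicants → 01-1-1  010-0-
Unchecked terms (primes): -10010, -10100, -10111, 0-0100, 0010-1, 00101-, 01-1-1, 010-0-, 0100-0, 01111-, 100101, 10111-, 11-010, 11-100, 111001
Minterm coverage:
  m4 ⊆ 0-0100 [E]
  m9 ⊆ 0010-1 [E]
  m10 ⊆ 00101- [E]
  m11 ⊆ 0010-1,00101-
  m17 ⊆ 010-0- [E]
  m18 ⊆ -10010,0100-0
  m20 ⊆ -10100,0-0100,010-0-
  m21 ⊆ 01-1-1,010-0-
  m23 ⊆ -10111,01-1-1
  m29 ⊆ 01-1-1 [E]
  m30 ⊆ 01111- [E]
  m31 ⊆ 01-1-1,01111-
  m37 ⊆ 100101 [E]
  m46 ⊆ 10111- [E]
  m47 ⊆ 10111- [E]
  m50 ⊆ -10010,11-010
  m55 ⊆ -10111 [E]
  m57 ⊆ 111001 [E]
  m58 ⊆ 11-010 [E]
  m60 ⊆ 11-100 [E]
E = {-10111, 0-0100, 0010-1, 00101-, 01-1-1, 010-0-, 01111-, 100101, 10111-, 11-010, 11-100, 111001}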